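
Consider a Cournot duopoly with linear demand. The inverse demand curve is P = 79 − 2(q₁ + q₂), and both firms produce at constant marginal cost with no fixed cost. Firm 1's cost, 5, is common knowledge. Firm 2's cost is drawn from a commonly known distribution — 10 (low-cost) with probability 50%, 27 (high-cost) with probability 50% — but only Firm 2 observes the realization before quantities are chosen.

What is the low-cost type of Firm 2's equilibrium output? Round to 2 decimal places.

9.96

Type-c best response for Firm 2: q₂(c) = (79 − c)/4 − q₁/2.
Firm 1 maximizes expected profit; its first-order condition is 79 − 4q₁ − 2E[q₂] − 5 = 0.
Substituting E[q₂] and solving: E[c₂] = 18.5, so q₁ = (79 − 2·5 + 18.5)/6 = 14.5833.
q₂(low-cost) = (79 − 10 − 2·14.5833)/4 = 9.95833.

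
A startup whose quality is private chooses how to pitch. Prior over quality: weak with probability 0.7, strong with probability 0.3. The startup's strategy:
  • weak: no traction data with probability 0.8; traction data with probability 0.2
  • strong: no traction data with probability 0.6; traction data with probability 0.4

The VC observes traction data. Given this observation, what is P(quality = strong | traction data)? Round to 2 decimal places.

0.46

P(traction data) = 0.7·0.2 + 0.3·0.4 = 0.26
P(strong | traction data) = (0.3·0.4) / 0.26 = 0.12 / 0.26 = 0.461538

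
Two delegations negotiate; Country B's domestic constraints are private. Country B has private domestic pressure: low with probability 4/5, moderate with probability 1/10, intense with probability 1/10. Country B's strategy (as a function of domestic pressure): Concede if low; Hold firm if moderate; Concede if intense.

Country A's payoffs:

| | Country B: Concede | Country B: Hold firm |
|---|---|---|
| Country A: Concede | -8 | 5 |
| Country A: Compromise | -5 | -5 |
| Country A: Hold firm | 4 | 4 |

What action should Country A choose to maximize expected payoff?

Compute Country A's expected payoff for each action, taking the expectation over Country B's type.
E[Concede] = 4/5·(-8) + 1/10·(5) + 1/10·(-8) = -67/10
E[Compromise] = 4/5·(-5) + 1/10·(-5) + 1/10·(-5) = -5
E[Hold firm] = 4/5·(4) + 1/10·(4) + 1/10·(4) = 4
Best response: Hold firm (4 is the largest).

Hold firm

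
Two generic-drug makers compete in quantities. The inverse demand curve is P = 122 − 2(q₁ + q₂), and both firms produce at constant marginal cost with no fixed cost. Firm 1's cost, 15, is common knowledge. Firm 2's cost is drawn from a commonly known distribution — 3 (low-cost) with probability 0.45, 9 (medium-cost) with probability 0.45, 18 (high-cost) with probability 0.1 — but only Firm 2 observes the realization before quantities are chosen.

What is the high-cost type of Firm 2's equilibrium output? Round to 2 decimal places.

Type-c best response for Firm 2: q₂(c) = (122 − c)/4 − q₁/2.
Firm 1 maximizes expected profit; its first-order condition is 122 − 4q₁ − 2E[q₂] − 15 = 0.
Substituting E[q₂] and solving: E[c₂] = 7.2, so q₁ = (122 − 2·15 + 7.2)/6 = 16.5333.
q₂(high-cost) = (122 − 18 − 2·16.5333)/4 = 17.7333.

17.73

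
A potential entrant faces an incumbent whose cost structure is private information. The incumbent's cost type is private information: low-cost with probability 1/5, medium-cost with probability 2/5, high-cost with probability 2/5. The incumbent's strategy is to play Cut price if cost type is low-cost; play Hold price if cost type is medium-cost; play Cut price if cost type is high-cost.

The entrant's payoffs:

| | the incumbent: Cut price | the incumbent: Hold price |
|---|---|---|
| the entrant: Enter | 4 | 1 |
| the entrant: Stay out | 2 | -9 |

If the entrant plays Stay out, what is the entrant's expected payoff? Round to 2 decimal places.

-2.40

E[Stay out] = 1/5·2 + 2/5·(-9) + 2/5·2 = 2/5 + (-18/5) + 4/5 = -12/5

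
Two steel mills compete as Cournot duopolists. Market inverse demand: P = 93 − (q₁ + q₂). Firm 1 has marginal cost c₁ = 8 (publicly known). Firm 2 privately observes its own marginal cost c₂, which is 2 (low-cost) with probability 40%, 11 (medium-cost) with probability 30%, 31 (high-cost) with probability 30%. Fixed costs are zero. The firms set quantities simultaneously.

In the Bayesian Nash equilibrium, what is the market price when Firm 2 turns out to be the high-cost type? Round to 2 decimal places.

46.93

Firm 2 with cost c maximizes (93 − (q₁+q₂) − c)·q₂, giving q₂(c) = (93 − c − q₁)/2.
E[c₂] = 0.4·2 + 0.3·11 + 0.3·31 = 13.4
Firm 1's FOC against E[q₂] yields q₁ = (93 − 2·8 + E[c₂])/3 = (93 − 16 + 13.4)/3 = 30.1333.
q₂(high-cost) = 15.9333, so P = 93 − (30.1333 + 15.9333) = 46.9333.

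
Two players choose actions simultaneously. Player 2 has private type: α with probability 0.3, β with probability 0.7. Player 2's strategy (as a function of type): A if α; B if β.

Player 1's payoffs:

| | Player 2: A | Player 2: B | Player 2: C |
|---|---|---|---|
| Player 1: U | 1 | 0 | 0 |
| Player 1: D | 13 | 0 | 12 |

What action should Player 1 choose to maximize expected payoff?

E[U] = 0.3·(1) + 0.7·(0) = 0.3
E[D] = 0.3·(13) + 0.7·(0) = 3.9
Best response: D (3.9 is the largest).

D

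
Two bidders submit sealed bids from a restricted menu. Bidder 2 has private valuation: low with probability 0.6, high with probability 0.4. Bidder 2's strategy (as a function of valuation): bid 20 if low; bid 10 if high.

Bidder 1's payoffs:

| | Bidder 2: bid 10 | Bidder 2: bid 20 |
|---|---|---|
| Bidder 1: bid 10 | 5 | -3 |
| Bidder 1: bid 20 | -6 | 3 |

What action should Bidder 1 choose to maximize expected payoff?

E[bid 10] = 0.6·(-3) + 0.4·(5) = 0.2
E[bid 20] = 0.6·(3) + 0.4·(-6) = -0.6
Best response: bid 10 (0.2 is the largest).

bid 10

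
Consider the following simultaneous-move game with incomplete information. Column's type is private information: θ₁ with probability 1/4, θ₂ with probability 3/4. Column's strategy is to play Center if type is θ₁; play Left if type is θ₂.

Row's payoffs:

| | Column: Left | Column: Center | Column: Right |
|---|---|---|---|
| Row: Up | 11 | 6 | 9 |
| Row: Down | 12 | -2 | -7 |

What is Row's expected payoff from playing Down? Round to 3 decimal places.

Take the expectation over Column's type, weighting each type's action by its prior probability.
E[Down] = 1/4·(-2) + 3/4·12 = (-1/2) + 9 = 17/2

8.500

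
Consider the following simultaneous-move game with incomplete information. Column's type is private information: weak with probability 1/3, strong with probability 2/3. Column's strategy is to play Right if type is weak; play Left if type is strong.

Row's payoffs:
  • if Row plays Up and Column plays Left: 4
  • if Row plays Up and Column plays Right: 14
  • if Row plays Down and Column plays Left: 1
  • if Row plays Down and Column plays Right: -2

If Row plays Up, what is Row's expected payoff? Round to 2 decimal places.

E[Up] = 1/3·14 + 2/3·4 = 14/3 + 8/3 = 22/3

7.33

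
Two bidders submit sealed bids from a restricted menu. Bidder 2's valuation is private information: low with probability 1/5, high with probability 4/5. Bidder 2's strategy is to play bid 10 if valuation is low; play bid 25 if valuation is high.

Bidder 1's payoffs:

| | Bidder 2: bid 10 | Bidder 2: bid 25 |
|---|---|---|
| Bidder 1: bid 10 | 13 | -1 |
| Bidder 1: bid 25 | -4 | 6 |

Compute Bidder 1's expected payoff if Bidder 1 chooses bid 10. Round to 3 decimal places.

Take the expectation over Bidder 2's valuation, weighting each type's action by its prior probability.
E[bid 10] = 1/5·13 + 4/5·(-1) = 13/5 + (-4/5) = 9/5

1.800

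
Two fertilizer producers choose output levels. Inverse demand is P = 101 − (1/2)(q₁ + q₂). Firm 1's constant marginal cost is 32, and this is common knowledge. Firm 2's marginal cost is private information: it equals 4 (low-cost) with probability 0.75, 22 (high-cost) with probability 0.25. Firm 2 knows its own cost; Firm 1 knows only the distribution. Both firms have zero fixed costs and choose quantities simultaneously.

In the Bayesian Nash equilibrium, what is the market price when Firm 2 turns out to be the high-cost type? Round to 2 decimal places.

Type-c best response for Firm 2: q₂(c) = (101 − c) − q₁/2.
Firm 1 maximizes expected profit; its first-order condition is 101 − q₁ − (1/2)E[q₂] − 32 = 0.
Substituting E[q₂] and solving: E[c₂] = 8.5, so q₁ = (101 − 2·32 + 8.5)/(3/2) = 30.3333.
q₂(high-cost) = 63.8333, so P = 101 − (1/2)·(30.3333 + 63.8333) = 53.9167.

53.92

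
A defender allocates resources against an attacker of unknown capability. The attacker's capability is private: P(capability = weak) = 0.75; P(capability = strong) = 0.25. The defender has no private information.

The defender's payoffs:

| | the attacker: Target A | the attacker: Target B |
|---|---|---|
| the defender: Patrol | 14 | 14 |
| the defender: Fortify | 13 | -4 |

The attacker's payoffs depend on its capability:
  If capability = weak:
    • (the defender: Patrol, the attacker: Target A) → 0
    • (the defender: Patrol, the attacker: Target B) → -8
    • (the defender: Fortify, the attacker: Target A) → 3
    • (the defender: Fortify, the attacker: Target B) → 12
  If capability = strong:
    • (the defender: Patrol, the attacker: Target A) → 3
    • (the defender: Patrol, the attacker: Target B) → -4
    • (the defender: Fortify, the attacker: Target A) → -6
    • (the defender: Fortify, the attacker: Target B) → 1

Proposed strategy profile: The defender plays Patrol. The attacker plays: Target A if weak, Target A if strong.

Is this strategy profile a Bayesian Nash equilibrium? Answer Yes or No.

The defender plays Patrol: E[Patrol] = 0.75·(14) + 0.25·(14) = 14; E[Fortify] = 13. Best-responding. ✓
The attacker (capability weak), facing Patrol: Target A gives 0, Target B gives -8. Proposed Target A is best. ✓
The attacker (capability strong), facing Patrol: Target A gives 3, Target B gives -4. Proposed Target A is best. ✓

Yes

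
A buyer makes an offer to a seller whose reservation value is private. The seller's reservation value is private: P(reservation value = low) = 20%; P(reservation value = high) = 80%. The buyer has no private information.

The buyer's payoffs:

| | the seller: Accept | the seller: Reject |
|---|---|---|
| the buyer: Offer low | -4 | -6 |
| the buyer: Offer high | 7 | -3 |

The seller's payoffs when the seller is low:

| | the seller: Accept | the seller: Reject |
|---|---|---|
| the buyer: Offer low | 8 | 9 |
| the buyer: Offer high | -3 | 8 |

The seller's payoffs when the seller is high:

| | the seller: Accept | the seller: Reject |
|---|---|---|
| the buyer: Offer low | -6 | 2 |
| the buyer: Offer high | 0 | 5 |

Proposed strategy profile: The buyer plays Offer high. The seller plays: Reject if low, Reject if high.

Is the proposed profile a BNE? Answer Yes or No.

A profile is a BNE iff every type of every player is best-responding given beliefs about the other side.
The buyer plays Offer high: E[Offer high] = 0.2·(-3) + 0.8·(-3) = -3; E[Offer low] = -6. Best-responding. ✓
The seller (reservation value low), facing Offer high: Accept gives -3, Reject gives 8. Proposed Reject is best. ✓
The seller (reservation value high), facing Offer high: Accept gives 0, Reject gives 5. Proposed Reject is best. ✓

Yes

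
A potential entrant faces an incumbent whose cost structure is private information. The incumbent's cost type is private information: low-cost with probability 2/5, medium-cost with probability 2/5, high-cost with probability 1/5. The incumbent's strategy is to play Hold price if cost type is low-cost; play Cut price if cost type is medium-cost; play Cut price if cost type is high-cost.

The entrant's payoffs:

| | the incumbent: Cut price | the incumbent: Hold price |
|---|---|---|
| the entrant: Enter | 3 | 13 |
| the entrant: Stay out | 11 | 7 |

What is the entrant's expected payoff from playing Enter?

E[Enter] = 2/5·13 + 2/5·3 + 1/5·3 = 26/5 + 6/5 + 3/5 = 7

7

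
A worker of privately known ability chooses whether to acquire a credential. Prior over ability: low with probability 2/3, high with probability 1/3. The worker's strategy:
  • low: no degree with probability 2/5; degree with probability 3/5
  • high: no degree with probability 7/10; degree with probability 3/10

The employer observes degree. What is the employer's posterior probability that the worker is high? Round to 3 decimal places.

Apply Bayes' rule using the sender's strategy as the likelihood.
P(degree) = (2/3)·(3/5) + (1/3)·(3/10) = 1/2
P(high | degree) = ((1/3)·(3/10)) / (1/2) = (1/10) / (1/2) = 1/5

0.200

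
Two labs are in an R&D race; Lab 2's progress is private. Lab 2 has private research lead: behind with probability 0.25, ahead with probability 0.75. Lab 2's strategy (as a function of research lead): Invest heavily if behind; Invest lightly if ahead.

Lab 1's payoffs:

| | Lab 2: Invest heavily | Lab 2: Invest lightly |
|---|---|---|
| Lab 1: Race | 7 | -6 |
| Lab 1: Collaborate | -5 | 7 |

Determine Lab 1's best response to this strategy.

Compute Lab 1's expected payoff for each action, taking the expectation over Lab 2's type.
E[Race] = 0.25·(7) + 0.75·(-6) = -2.75
E[Collaborate] = 0.25·(-5) + 0.75·(7) = 4
Best response: Collaborate (4 is the largest).

Collaborate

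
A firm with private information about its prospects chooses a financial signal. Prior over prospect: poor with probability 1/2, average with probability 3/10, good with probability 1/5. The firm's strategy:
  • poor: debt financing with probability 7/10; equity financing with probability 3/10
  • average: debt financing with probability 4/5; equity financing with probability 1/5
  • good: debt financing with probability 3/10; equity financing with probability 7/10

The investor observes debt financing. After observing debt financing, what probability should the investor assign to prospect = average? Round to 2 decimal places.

Apply Bayes' rule using the sender's strategy as the likelihood.
P(debt financing) = (1/2)·(7/10) + (3/10)·(4/5) + (1/5)·(3/10) = 13/20
P(average | debt financing) = ((3/10)·(4/5)) / (13/20) = (6/25) / (13/20) = 24/65

0.37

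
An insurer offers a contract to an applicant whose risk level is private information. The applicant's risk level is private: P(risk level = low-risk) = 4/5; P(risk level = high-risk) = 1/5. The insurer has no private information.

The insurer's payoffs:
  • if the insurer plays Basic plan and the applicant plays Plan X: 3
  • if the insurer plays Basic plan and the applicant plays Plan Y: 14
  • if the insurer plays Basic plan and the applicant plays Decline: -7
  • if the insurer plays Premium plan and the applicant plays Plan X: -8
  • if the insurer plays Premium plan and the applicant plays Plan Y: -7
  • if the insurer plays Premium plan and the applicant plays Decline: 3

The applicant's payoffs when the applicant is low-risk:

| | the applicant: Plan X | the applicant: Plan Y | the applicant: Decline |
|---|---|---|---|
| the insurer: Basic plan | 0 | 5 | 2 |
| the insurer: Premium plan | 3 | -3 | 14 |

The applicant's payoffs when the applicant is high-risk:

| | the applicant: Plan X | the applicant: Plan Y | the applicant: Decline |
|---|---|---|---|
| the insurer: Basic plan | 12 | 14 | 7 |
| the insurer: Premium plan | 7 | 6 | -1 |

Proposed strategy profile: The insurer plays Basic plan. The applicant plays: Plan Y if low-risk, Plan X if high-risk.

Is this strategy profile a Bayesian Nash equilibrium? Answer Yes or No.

No

The insurer plays Basic plan: E[Basic plan] = 4/5·(14) + 1/5·(3) = 59/5; E[Premium plan] = -36/5. Best-responding. ✓
The applicant (risk level low-risk), facing Basic plan: Plan X gives 0, Plan Y gives 5, Decline gives 2. Proposed Plan Y is best. ✓
The applicant (risk level high-risk), facing Basic plan: Plan X gives 12, Plan Y gives 14, Decline gives 7. Proposed Plan X is not best — profitable deviation exists. ✗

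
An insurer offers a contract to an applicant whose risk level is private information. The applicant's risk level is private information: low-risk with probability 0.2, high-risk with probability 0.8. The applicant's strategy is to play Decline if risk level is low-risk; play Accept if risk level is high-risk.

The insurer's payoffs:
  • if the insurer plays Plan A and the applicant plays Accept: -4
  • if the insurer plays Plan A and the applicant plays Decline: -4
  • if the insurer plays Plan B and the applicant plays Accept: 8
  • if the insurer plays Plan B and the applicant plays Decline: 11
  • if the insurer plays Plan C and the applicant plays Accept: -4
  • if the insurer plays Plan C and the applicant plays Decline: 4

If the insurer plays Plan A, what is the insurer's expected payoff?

-4

E[Plan A] = 0.2·(-4) + 0.8·(-4) = (-0.8) + (-3.2) = -4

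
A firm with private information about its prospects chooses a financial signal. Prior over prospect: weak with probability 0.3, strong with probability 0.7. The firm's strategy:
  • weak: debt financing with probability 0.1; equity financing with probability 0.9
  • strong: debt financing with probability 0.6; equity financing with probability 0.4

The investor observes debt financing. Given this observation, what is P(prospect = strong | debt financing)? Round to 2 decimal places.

Apply Bayes' rule using the sender's strategy as the likelihood.
P(debt financing) = 0.3·0.1 + 0.7·0.6 = 0.45
P(strong | debt financing) = (0.7·0.6) / 0.45 = 0.42 / 0.45 = 0.933333

0.93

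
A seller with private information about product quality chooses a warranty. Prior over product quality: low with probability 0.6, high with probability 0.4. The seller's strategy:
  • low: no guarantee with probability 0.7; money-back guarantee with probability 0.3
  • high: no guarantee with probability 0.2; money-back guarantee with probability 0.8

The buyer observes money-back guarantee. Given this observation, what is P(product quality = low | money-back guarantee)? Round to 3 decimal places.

0.360

P(money-back guarantee) = 0.6·0.3 + 0.4·0.8 = 0.5
P(low | money-back guarantee) = (0.6·0.3) / 0.5 = 0.18 / 0.5 = 0.36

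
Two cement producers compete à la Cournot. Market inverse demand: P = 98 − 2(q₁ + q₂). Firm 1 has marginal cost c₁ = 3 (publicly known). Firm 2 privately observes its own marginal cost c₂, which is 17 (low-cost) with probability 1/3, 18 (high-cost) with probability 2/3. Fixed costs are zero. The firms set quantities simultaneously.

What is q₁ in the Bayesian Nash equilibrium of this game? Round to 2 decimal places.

Firm 2 with cost c maximizes (98 − 2(q₁+q₂) − c)·q₂, giving q₂(c) = (98 − c − 2q₁)/4.
E[c₂] = 1/3·17 + 2/3·18 = 17.6667
Firm 1's FOC against E[q₂] yields q₁ = (98 − 2·3 + E[c₂])/6 = (98 − 6 + 17.6667)/6 = 18.2778.

18.28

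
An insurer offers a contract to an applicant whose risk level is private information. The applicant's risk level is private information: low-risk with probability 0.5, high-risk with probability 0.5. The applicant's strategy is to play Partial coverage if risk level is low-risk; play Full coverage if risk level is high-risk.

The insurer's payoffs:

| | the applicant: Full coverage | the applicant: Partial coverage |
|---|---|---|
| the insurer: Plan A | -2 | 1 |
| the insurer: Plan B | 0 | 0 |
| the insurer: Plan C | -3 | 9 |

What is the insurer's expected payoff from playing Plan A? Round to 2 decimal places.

-0.50

Take the expectation over the applicant's risk level, weighting each type's action by its prior probability.
E[Plan A] = 0.5·1 + 0.5·(-2) = 0.5 + (-1) = -0.5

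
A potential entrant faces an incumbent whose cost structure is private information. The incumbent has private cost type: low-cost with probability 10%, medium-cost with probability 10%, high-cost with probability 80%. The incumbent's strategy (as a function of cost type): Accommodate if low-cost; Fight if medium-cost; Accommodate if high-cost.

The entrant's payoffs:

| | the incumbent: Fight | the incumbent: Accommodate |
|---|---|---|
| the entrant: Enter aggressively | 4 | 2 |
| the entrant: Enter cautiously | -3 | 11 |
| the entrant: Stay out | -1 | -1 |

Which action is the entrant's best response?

Enter cautiously

E[Enter aggressively] = 0.1·(2) + 0.1·(4) + 0.8·(2) = 2.2
E[Enter cautiously] = 0.1·(11) + 0.1·(-3) + 0.8·(11) = 9.6
E[Stay out] = 0.1·(-1) + 0.1·(-1) + 0.8·(-1) = -1
Best response: Enter cautiously (9.6 is the largest).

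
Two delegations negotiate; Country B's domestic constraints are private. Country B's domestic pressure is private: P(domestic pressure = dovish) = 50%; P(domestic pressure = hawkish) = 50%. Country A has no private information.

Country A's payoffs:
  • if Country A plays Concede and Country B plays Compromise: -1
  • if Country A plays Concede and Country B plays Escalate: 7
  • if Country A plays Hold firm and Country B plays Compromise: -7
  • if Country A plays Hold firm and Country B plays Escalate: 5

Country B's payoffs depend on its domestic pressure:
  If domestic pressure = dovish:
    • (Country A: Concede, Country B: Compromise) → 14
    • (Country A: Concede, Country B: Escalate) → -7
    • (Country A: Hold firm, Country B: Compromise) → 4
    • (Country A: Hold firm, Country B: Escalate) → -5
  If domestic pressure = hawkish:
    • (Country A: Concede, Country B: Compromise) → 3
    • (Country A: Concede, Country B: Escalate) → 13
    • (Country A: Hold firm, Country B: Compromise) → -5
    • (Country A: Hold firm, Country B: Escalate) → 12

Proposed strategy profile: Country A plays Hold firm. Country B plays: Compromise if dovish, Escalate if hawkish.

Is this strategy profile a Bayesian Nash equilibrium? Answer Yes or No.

Country A plays Hold firm: E[Hold firm] = 0.5·(-7) + 0.5·(5) = -1; E[Concede] = 3. Not best-responding. ✗
Country B (domestic pressure dovish), facing Hold firm: Compromise gives 4, Escalate gives -5. Proposed Compromise is best. ✓
Country B (domestic pressure hawkish), facing Hold firm: Compromise gives -5, Escalate gives 12. Proposed Escalate is best. ✓

No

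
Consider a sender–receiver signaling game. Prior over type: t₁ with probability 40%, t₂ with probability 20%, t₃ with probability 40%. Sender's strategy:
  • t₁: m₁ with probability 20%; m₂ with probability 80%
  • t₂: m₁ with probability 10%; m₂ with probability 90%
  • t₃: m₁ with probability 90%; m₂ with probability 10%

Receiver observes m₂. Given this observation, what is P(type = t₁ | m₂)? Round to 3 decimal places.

P(m₂) = 0.4·0.8 + 0.2·0.9 + 0.4·0.1 = 0.54
P(t₁ | m₂) = (0.4·0.8) / 0.54 = 0.32 / 0.54 = 0.592593

0.593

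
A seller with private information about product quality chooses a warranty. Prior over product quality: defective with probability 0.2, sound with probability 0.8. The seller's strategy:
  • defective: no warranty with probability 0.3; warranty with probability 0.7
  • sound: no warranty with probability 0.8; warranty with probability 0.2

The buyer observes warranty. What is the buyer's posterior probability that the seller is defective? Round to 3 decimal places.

P(warranty) = 0.2·0.7 + 0.8·0.2 = 0.3
P(defective | warranty) = (0.2·0.7) / 0.3 = 0.14 / 0.3 = 0.466667

0.467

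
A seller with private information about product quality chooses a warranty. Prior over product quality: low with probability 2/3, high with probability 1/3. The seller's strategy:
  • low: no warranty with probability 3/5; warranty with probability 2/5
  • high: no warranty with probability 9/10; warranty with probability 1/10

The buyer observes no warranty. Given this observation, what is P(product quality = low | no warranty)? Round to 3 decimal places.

P(no warranty) = (2/3)·(3/5) + (1/3)·(9/10) = 7/10
P(low | no warranty) = ((2/3)·(3/5)) / (7/10) = (2/5) / (7/10) = 4/7

0.571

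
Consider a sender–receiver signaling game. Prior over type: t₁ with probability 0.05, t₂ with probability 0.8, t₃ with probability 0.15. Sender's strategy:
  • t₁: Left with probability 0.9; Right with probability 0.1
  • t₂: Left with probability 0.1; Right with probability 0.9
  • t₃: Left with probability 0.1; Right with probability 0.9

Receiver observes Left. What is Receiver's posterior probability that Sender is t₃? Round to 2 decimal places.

Apply Bayes' rule using the sender's strategy as the likelihood.
P(Left) = 0.05·0.9 + 0.8·0.1 + 0.15·0.1 = 0.14
P(t₃ | Left) = (0.15·0.1) / 0.14 = 0.015 / 0.14 = 0.107143

0.11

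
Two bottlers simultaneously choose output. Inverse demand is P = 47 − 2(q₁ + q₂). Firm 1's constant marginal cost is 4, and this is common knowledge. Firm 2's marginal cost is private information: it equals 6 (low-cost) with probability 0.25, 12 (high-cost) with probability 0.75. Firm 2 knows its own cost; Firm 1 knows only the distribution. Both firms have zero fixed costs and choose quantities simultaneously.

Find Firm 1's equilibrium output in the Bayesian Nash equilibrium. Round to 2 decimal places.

Type-c best response for Firm 2: q₂(c) = (47 − c)/4 − q₁/2.
Firm 1 maximizes expected profit; its first-order condition is 47 − 4q₁ − 2E[q₂] − 4 = 0.
Substituting E[q₂] and solving: E[c₂] = 10.5, so q₁ = (47 − 2·4 + 10.5)/6 = 8.25.

8.25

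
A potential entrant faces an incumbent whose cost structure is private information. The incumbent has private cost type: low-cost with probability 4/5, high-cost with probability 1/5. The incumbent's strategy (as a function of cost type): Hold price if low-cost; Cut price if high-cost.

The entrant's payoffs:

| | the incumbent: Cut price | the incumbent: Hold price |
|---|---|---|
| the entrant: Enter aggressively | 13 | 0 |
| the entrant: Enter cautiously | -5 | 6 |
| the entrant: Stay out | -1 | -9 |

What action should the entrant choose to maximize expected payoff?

E[Enter aggressively] = 4/5·(0) + 1/5·(13) = 13/5
E[Enter cautiously] = 4/5·(6) + 1/5·(-5) = 19/5
E[Stay out] = 4/5·(-9) + 1/5·(-1) = -37/5
Best response: Enter cautiously (19/5 is the largest).

Enter cautiously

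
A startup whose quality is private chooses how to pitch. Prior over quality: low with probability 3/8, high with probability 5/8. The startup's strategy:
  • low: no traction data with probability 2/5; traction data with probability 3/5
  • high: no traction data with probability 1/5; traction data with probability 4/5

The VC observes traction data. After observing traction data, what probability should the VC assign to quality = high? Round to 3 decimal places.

Apply Bayes' rule using the sender's strategy as the likelihood.
P(traction data) = (3/8)·(3/5) + (5/8)·(4/5) = 29/40
P(high | traction data) = ((5/8)·(4/5)) / (29/40) = (1/2) / (29/40) = 20/29

0.690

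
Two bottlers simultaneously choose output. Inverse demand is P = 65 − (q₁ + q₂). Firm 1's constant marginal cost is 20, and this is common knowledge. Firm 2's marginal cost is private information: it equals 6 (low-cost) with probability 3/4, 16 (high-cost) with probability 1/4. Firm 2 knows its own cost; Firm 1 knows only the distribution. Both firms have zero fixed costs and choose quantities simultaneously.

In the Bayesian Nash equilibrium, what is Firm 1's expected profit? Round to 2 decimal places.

Type-c best response for Firm 2: q₂(c) = (65 − c)/2 − q₁/2.
Firm 1 maximizes expected profit; its first-order condition is 65 − 2q₁ − E[q₂] − 20 = 0.
Substituting E[q₂] and solving: E[c₂] = 8.5, so q₁ = (65 − 2·20 + 8.5)/3 = 11.1667.
E[P] = 65 − (q₁ + E[q₂]) = 31.1667; Firm 1's expected profit = (E[P] − 20)·q₁ = (31.1667 − 20)·11.1667 = 124.694.

124.69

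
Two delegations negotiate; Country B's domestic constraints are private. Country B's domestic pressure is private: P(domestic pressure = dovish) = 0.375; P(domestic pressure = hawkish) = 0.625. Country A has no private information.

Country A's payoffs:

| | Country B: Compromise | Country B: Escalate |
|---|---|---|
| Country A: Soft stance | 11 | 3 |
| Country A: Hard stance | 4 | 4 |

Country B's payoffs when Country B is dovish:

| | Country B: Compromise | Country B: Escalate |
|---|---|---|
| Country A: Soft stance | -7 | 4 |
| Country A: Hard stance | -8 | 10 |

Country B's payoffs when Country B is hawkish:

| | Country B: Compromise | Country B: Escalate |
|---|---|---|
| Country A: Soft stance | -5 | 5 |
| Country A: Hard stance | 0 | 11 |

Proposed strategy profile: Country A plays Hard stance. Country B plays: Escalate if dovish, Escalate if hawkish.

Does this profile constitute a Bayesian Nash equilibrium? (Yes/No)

A profile is a BNE iff every type of every player is best-responding given beliefs about the other side.
Country A plays Hard stance: E[Hard stance] = 0.375·(4) + 0.625·(4) = 4; E[Soft stance] = 3. Best-responding. ✓
Country B (domestic pressure dovish), facing Hard stance: Compromise gives -8, Escalate gives 10. Proposed Escalate is best. ✓
Country B (domestic pressure hawkish), facing Hard stance: Compromise gives 0, Escalate gives 11. Proposed Escalate is best. ✓

Yes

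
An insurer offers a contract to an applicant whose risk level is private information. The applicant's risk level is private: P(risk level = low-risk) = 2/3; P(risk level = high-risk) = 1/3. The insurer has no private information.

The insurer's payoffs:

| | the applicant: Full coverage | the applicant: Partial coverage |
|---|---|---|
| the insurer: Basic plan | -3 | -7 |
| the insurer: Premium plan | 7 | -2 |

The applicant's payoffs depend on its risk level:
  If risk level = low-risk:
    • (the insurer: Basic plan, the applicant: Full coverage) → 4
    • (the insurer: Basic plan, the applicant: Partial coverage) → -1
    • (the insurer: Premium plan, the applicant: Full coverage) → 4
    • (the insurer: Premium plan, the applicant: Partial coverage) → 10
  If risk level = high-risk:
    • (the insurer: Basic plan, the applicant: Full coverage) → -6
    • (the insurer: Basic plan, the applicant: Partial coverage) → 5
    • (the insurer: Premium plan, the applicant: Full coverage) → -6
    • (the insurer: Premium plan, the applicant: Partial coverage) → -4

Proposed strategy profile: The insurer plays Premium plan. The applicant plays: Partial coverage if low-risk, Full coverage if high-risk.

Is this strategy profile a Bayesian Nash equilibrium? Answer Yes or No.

No

The insurer plays Premium plan: E[Premium plan] = 2/3·(-2) + 1/3·(7) = 1; E[Basic plan] = -17/3. Best-responding. ✓
The applicant (risk level low-risk), facing Premium plan: Full coverage gives 4, Partial coverage gives 10. Proposed Partial coverage is best. ✓
The applicant (risk level high-risk), facing Premium plan: Full coverage gives -6, Partial coverage gives -4. Proposed Full coverage is not best — profitable deviation exists. ✗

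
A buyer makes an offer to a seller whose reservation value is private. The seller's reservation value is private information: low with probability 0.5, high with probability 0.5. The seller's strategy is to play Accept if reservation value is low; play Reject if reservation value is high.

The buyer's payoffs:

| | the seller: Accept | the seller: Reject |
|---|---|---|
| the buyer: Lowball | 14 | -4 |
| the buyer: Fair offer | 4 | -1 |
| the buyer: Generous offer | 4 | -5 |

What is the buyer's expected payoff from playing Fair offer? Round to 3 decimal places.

1.500

E[Fair offer] = 0.5·4 + 0.5·(-1) = 2 + (-0.5) = 1.5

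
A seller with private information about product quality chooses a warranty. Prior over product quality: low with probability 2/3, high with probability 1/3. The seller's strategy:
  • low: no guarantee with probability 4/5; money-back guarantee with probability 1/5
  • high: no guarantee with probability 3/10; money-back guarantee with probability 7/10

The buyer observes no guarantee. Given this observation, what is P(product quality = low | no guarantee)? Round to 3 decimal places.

0.842

Apply Bayes' rule using the sender's strategy as the likelihood.
P(no guarantee) = (2/3)·(4/5) + (1/3)·(3/10) = 19/30
P(low | no guarantee) = ((2/3)·(4/5)) / (19/30) = (8/15) / (19/30) = 16/19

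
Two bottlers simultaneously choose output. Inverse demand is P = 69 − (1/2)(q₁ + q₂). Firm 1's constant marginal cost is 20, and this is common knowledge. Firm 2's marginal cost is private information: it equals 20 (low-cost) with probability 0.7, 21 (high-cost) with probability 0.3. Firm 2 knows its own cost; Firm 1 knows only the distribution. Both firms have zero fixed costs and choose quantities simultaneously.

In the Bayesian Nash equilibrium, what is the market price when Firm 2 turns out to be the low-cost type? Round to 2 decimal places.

36.28

Type-c best response for Firm 2: q₂(c) = (69 − c) − q₁/2.
Firm 1 maximizes expected profit; its first-order condition is 69 − q₁ − (1/2)E[q₂] − 20 = 0.
Substituting E[q₂] and solving: E[c₂] = 20.3, so q₁ = (69 − 2·20 + 20.3)/(3/2) = 32.8667.
q₂(low-cost) = 32.5667, so P = 69 − (1/2)·(32.8667 + 32.5667) = 36.2833.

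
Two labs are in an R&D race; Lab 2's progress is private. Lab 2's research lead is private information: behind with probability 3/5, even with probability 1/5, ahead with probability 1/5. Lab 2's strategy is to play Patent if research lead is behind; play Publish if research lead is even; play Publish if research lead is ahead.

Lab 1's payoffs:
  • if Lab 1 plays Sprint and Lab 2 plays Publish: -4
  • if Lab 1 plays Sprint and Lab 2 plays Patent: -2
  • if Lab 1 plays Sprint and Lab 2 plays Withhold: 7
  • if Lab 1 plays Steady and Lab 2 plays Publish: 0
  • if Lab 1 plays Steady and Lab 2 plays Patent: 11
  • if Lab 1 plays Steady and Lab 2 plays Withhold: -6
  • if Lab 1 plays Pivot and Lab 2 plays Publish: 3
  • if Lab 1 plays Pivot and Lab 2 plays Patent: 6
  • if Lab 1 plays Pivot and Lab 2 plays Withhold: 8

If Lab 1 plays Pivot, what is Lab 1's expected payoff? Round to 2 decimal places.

4.80

E[Pivot] = 3/5·6 + 1/5·3 + 1/5·3 = 18/5 + 3/5 + 3/5 = 24/5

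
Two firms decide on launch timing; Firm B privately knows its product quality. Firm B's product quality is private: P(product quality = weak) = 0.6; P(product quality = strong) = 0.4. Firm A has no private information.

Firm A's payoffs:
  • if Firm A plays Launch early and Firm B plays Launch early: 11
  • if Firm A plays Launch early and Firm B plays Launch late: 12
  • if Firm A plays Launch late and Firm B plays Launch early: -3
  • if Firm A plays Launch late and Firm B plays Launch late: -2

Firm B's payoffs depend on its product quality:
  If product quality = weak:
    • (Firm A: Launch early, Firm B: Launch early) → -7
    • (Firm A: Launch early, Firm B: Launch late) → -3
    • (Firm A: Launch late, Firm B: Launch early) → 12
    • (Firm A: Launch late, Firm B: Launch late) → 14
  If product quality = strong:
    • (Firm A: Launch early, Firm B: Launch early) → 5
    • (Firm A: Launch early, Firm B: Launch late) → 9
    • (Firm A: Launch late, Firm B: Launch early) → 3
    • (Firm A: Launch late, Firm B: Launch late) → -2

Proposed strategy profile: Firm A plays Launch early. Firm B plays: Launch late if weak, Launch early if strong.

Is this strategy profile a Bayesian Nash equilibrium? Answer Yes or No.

Firm A plays Launch early: E[Launch early] = 0.6·(12) + 0.4·(11) = 11.6; E[Launch late] = -2.4. Best-responding. ✓
Firm B (product quality weak), facing Launch early: Launch early gives -7, Launch late gives -3. Proposed Launch late is best. ✓
Firm B (product quality strong), facing Launch early: Launch early gives 5, Launch late gives 9. Proposed Launch early is not best — profitable deviation exists. ✗

No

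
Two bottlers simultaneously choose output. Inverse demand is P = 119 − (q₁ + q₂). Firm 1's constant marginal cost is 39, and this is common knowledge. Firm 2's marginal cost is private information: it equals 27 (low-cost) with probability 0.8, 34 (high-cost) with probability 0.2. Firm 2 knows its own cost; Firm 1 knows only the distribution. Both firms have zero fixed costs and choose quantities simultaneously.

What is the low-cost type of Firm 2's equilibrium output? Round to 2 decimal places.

Each type of Firm 2 best-responds to q₁; Firm 1 best-responds to the expected q₂ over Firm 2's types.
Firm 2 with cost c maximizes (119 − (q₁+q₂) − c)·q₂, giving q₂(c) = (119 − c − q₁)/2.
E[c₂] = 0.8·27 + 0.2·34 = 28.4
Firm 1's FOC against E[q₂] yields q₁ = (119 − 2·39 + E[c₂])/3 = (119 − 78 + 28.4)/3 = 23.1333.
q₂(low-cost) = (119 − 27 − 23.1333)/2 = 34.4333.

34.43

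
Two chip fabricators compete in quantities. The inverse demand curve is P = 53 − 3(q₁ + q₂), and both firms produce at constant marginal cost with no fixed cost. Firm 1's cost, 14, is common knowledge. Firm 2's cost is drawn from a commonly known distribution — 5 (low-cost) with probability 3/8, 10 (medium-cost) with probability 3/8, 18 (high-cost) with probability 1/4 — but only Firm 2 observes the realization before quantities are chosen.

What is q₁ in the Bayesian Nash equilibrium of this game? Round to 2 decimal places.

3.90

Firm 2 with cost c maximizes (53 − 3(q₁+q₂) − c)·q₂, giving q₂(c) = (53 − c − 3q₁)/6.
E[c₂] = 3/8·5 + 3/8·10 + 1/4·18 = 10.125
Firm 1's FOC against E[q₂] yields q₁ = (53 − 2·14 + E[c₂])/9 = (53 − 28 + 10.125)/9 = 3.90278.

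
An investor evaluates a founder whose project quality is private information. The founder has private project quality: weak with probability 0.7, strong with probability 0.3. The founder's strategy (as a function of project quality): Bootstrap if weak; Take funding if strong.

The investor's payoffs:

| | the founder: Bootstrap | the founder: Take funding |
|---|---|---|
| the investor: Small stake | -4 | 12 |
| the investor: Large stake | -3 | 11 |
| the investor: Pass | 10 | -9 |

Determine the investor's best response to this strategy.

Pass

E[Small stake] = 0.7·(-4) + 0.3·(12) = 0.8
E[Large stake] = 0.7·(-3) + 0.3·(11) = 1.2
E[Pass] = 0.7·(10) + 0.3·(-9) = 4.3
Best response: Pass (4.3 is the largest).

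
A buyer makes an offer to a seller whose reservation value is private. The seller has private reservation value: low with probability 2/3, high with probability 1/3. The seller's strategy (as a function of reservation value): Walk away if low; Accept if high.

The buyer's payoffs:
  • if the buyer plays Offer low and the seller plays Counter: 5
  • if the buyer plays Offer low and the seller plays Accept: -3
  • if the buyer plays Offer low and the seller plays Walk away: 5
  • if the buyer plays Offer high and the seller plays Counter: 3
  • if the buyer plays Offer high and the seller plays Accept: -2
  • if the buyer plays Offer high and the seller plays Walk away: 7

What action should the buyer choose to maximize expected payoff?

Offer high

E[Offer low] = 2/3·(5) + 1/3·(-3) = 7/3
E[Offer high] = 2/3·(7) + 1/3·(-2) = 4
Best response: Offer high (4 is the largest).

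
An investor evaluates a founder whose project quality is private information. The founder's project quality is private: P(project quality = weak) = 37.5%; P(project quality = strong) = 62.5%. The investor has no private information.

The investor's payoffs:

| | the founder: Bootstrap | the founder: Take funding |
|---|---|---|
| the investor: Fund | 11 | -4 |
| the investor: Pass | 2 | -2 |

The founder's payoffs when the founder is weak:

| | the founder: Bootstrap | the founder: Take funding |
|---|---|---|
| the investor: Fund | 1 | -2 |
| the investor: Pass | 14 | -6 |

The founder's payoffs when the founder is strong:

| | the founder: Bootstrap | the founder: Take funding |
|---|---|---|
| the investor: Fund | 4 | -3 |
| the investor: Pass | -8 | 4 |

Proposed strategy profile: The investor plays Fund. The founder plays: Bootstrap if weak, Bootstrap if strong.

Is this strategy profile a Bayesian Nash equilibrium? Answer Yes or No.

The investor plays Fund: E[Fund] = 0.375·(11) + 0.625·(11) = 11; E[Pass] = 2. Best-responding. ✓
The founder (project quality weak), facing Fund: Bootstrap gives 1, Take funding gives -2. Proposed Bootstrap is best. ✓
The founder (project quality strong), facing Fund: Bootstrap gives 4, Take funding gives -3. Proposed Bootstrap is best. ✓

Yes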